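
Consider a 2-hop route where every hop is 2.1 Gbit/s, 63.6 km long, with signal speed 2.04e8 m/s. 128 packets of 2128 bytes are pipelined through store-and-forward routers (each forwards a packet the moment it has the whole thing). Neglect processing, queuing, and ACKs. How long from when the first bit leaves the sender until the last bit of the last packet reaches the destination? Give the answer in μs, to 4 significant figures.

1669 μs

Per-hop transmission t_tx = L/R = 17024/2100000000 = 8.10667 μs.
Per-hop propagation t_prop = 63600/204000000 = 311.765 μs.
Pipeline fill: first packet needs 2·t_tx to clear all hops; remaining 127 packets each add one t_tx.
Total = (2+128-1)·t_tx + 2·t_prop = 129·8.10667 + 2·311.765 = 1669 μs.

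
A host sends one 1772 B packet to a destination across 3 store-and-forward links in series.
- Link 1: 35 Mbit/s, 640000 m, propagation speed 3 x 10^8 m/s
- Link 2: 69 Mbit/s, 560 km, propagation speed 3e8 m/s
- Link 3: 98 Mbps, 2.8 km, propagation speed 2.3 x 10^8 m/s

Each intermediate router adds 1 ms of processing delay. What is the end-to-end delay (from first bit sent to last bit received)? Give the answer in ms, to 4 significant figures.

L = 1772 × 8 = 14176 bits.
Transmission delays (L/R per hop): 0.405029, 0.205449, 0.144653 ms; sum = 0.755131 ms.
Propagation delays (d/s per hop): 2.13333, 1.86667, 0.0121739 ms; sum = 4.01217 ms.
Processing at 2 router(s): 2 × 1 ms = 2 ms.
End-to-end = 6.767 ms.

6.767 ms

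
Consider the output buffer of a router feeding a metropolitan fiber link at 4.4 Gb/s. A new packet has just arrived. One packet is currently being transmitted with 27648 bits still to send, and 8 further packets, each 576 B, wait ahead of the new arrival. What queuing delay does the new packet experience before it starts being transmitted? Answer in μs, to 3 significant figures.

Each queued packet: L/R = 4608/4400000000 = 1.04727 μs.
8 queued → 8.37818 μs.
Plus remaining 27648 bits of current packet: 6.28364 μs.
Queuing delay = 14.7 μs.

14.7 μs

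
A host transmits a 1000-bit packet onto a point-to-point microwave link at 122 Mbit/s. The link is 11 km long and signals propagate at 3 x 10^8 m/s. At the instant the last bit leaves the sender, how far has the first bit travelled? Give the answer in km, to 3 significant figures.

2.46 km

t_tx = L/R = 1000/122000000 = 8.19672e-06 s.
Distance = s × t_tx = 300000000 × 8.19672e-06 = 2.46 km.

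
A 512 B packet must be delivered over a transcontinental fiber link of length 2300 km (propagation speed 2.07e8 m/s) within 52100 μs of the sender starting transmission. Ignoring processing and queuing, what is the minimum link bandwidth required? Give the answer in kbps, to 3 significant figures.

99.9 kbps

L = 4096 bits.
Propagation delay = 2300000 / 2.07e+08 = 11111.1 μs.
Transmission budget = 52100 − 11111.1 = 40988.9 μs.
R ≥ L / t_tx = 4096 bits / 0.0409889 s = 99.9 kbps.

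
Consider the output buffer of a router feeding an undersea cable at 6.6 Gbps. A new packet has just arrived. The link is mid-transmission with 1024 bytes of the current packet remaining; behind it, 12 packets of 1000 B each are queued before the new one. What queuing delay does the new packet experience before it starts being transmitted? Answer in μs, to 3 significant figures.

Each queued packet: L/R = 8000/6600000000 = 1.21212 μs.
12 queued → 14.5455 μs.
Plus remaining 8192 bits of current packet: 1.24121 μs.
Queuing delay = 15.8 μs.

15.8 μs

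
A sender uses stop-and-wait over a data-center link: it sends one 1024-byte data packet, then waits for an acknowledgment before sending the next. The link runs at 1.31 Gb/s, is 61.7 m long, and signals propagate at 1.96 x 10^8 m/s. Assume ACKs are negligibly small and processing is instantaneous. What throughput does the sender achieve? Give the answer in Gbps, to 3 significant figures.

1.19 Gbps

t_tx = L/R = 8192/1310000000 = 6.25344e-06 s.
t_prop = 61.7/196000000 = 3.14796e-07 s; RTT = 6.29592e-07 s.
Cycle = t_tx + RTT = 6.88303e-06 s.
Throughput = L / cycle = 8192 / 6.88303e-06 = 1.19 Gbps.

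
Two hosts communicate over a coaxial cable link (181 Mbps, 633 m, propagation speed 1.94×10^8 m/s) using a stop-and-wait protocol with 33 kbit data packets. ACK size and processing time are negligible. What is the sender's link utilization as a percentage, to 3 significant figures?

t_tx = L/R = 33000/181000000 = 0.00018232 s.
t_prop = 633/194000000 = 3.26289e-06 s; RTT = 6.52577e-06 s.
Cycle = t_tx + RTT = 0.000188846 s.
Utilization = t_tx / cycle = 0.00018232/0.000188846 = 96.5 %.

96.5 %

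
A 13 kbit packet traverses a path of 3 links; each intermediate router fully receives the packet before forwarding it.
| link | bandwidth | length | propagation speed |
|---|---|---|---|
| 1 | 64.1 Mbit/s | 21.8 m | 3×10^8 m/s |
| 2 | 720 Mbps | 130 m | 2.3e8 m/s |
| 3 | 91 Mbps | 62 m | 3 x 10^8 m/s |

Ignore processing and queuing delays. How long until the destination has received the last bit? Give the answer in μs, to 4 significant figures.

364.6 μs

L = 13000 bits.
Transmission delays (L/R per hop): 202.808, 18.0556, 142.857 μs; sum = 363.721 μs.
Propagation delays (d/s per hop): 0.0726667, 0.565217, 0.206667 μs; sum = 0.844551 μs.
End-to-end = 364.6 μs.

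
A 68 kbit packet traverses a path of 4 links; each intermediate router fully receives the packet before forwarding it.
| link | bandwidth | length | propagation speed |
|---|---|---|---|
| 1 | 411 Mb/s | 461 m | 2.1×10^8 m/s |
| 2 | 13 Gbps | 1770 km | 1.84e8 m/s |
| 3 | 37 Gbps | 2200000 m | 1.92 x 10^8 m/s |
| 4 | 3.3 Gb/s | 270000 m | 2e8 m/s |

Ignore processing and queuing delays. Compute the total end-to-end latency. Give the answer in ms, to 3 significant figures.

L = 68000 bits.
Transmission delays (L/R per hop): 0.16545, 0.00523077, 0.00183784, 0.0206061 ms; sum = 0.193125 ms.
Propagation delays (d/s per hop): 0.00219524, 9.61957, 11.4583, 1.35 ms; sum = 22.4301 ms.
End-to-end = 22.6 ms.

22.6 ms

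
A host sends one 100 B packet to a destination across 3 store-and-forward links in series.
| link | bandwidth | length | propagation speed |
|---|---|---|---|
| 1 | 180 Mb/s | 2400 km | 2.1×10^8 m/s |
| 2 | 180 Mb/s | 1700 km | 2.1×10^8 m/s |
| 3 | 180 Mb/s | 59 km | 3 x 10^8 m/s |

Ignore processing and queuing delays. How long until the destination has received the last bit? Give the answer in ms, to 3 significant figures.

L = 100 × 8 = 800 bits.
Transmission delay per hop = L/R = 800/180000000 = 0.00444444 ms; 3 hops → 0.0133333 ms.
Propagation delays (d/s per hop): 11.4286, 8.09524, 0.196667 ms; sum = 19.7205 ms.
End-to-end = 19.7 ms.

19.7 ms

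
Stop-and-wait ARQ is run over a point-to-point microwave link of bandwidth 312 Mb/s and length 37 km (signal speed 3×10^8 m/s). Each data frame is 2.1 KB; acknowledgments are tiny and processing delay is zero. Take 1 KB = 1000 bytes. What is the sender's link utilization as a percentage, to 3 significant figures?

17.9 %

t_tx = L/R = 16800/312000000 = 5.38462e-05 s.
t_prop = 37000/300000000 = 0.000123333 s; RTT = 0.000246667 s.
Cycle = t_tx + RTT = 0.000300513 s.
Utilization = t_tx / cycle = 5.38462e-05/0.000300513 = 17.9 %.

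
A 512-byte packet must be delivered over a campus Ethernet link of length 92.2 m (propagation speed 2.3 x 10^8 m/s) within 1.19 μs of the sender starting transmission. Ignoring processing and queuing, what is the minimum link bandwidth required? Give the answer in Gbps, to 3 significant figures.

5.19 Gbps

L = 4096 bits.
Propagation delay = 92.2 / 2.3e+08 = 0.40087 μs.
Transmission budget = 1.19 − 0.40087 = 0.78913 μs.
R ≥ L / t_tx = 4096 bits / 7.8913e-07 s = 5.19 Gbps.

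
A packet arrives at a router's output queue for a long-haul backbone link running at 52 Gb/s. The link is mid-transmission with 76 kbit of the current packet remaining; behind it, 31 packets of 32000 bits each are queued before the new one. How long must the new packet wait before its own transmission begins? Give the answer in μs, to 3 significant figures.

Each queued packet: L/R = 32000/52000000000 = 0.615385 μs.
31 queued → 19.0769 μs.
Plus remaining 76000 bits of current packet: 1.46154 μs.
Queuing delay = 20.5 μs.

20.5 μs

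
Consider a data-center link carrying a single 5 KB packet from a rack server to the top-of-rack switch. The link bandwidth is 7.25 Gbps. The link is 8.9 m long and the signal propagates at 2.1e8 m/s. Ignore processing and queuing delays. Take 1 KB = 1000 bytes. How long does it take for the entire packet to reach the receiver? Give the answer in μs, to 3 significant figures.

5.56 μs

L = 40000 bits.
Transmission delay = L/R = 40000 / 7250000000 = 5.51724 μs.
Propagation delay = d/s = 8.9 m / 210000000 m/s = 0.042381 μs.
Total = 5.56 μs.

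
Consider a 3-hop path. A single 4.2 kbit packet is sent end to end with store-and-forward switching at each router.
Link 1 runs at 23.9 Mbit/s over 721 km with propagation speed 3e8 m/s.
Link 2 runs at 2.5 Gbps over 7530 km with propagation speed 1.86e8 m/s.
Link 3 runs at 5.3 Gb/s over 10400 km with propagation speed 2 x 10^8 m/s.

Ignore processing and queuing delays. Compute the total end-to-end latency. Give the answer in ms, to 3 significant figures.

L = 4200 bits.
Transmission delays (L/R per hop): 0.175732, 0.00168, 0.000792453 ms; sum = 0.178205 ms.
Propagation delays (d/s per hop): 2.40333, 40.4839, 52 ms; sum = 94.8872 ms.
End-to-end = 95.1 ms.

95.1 ms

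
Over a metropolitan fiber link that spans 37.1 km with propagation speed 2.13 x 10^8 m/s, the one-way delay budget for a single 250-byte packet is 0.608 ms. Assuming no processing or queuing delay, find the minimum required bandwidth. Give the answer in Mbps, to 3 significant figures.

L = 2000 bits.
Propagation delay = 37100 / 213000000 = 0.174178 ms.
Transmission budget = 0.608 − 0.174178 = 0.433822 ms.
R ≥ L / t_tx = 2000 bits / 0.000433822 s = 4.61 Mbps.

4.61 Mbps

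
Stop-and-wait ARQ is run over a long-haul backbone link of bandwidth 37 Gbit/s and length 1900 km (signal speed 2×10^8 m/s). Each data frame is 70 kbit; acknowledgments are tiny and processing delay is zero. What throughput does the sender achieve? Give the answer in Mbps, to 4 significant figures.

t_tx = L/R = 70000/37000000000 = 1.89189e-06 s.
t_prop = 1900000/200000000 = 0.0095 s; RTT = 0.019 s.
Cycle = t_tx + RTT = 0.0190019 s.
Throughput = L / cycle = 70000 / 0.0190019 = 3.684 Mbps.

3.684 Mbps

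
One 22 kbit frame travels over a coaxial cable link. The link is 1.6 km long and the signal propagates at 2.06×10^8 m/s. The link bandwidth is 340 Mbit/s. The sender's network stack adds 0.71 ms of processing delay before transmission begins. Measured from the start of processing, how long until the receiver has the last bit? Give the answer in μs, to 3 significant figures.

L = 22000 bits.
Transmission delay = L/R = 22000 / 340000000 = 64.7059 μs.
Propagation delay = d/s = 1600 m / 206000000 m/s = 7.76699 μs.
Plus processing delay 0.71 ms = 710 μs.
Total = 782 μs.

782 μs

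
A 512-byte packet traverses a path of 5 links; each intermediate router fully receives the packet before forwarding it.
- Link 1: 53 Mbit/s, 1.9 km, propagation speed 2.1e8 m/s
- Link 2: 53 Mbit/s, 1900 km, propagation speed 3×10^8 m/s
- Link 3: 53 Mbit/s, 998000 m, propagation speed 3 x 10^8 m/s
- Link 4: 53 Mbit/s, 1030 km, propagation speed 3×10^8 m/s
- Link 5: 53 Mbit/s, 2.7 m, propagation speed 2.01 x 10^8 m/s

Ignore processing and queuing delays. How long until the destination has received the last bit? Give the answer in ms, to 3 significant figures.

13.5 ms

L = 512 × 8 = 4096 bits.
Transmission delay per hop = L/R = 4096/53000000 = 0.077283 ms; 5 hops → 0.386415 ms.
Propagation delays (d/s per hop): 0.00904762, 6.33333, 3.32667, 3.43333, 1.34328e-05 ms; sum = 13.1024 ms.
End-to-end = 13.5 ms.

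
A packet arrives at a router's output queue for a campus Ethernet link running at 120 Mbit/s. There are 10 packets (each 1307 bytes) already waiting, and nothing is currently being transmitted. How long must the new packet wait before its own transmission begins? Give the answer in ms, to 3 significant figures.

Each queued packet: L/R = 10456/120000000 = 0.0871333 ms.
10 queued → 0.871333 ms.
Queuing delay = 0.871 ms.

0.871 ms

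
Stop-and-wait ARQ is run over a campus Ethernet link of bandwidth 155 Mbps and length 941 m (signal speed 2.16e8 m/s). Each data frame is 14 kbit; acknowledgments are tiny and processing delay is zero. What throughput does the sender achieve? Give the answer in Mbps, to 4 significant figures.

t_tx = L/R = 14000/155000000 = 9.03226e-05 s.
t_prop = 941/216000000 = 4.35648e-06 s; RTT = 8.71296e-06 s.
Cycle = t_tx + RTT = 9.90355e-05 s.
Throughput = L / cycle = 14000 / 9.90355e-05 = 141.4 Mbps.

141.4 Mbps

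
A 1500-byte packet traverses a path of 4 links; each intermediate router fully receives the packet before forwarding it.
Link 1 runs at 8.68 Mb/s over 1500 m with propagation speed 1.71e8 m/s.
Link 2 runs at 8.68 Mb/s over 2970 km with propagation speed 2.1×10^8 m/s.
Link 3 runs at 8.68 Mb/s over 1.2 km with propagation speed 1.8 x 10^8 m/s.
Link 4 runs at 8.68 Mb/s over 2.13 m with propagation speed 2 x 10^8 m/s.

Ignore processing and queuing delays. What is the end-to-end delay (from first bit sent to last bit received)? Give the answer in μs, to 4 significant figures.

19690 μs

L = 1500 × 8 = 12000 bits.
Transmission delay per hop = L/R = 12000/8680000 = 1382.49 μs; 4 hops → 5529.95 μs.
Propagation delays (d/s per hop): 8.77193, 14142.9, 6.66667, 0.01065 μs; sum = 14158.3 μs.
End-to-end = 19690 μs.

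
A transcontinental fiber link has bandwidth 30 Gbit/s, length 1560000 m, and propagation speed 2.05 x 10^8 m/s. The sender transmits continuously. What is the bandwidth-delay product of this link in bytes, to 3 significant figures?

28500000 bytes

Propagation delay = 1560000 / 2.05e+08 = 0.00760976 s.
BDP = R × t_prop = 30000000000 × 0.00760976 = 228293000 bits.
In bytes: 228293000/8 = 28500000 bytes.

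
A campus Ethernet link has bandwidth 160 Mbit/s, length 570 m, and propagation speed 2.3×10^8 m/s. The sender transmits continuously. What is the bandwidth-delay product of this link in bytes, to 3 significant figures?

Propagation delay = 570 / 2.3e+08 = 2.47826e-06 s.
BDP = R × t_prop = 160000000 × 2.47826e-06 = 396.522 bits.
In bytes: 396.522/8 = 49.6 bytes.

49.6 bytes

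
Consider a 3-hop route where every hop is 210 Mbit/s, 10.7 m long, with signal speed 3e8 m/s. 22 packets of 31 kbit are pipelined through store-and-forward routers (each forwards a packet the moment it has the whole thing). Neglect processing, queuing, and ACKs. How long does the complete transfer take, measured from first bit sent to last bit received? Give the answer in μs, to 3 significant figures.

3540 μs

Per-hop transmission t_tx = L/R = 31000/210000000 = 147.619 μs.
Per-hop propagation t_prop = 10.7/300000000 = 0.0356667 μs.
Pipeline fill: first packet needs 3·t_tx to clear all hops; remaining 21 packets each add one t_tx.
Total = (3+22-1)·t_tx + 3·t_prop = 24·147.619 + 3·0.0356667 = 3540 μs.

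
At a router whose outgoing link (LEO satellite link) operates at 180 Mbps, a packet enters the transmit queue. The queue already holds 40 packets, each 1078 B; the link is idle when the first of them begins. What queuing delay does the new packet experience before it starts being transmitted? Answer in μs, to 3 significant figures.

Each queued packet: L/R = 8624/180000000 = 47.9111 μs.
40 queued → 1916.44 μs.
Queuing delay = 1920 μs.

1920 μs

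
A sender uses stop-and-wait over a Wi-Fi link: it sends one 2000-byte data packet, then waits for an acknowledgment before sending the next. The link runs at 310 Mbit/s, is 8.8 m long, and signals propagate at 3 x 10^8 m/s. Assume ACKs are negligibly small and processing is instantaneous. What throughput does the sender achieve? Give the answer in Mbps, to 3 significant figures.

t_tx = L/R = 16000/310000000 = 5.16129e-05 s.
t_prop = 8.8/300000000 = 2.93333e-08 s; RTT = 5.86667e-08 s.
Cycle = t_tx + RTT = 5.16716e-05 s.
Throughput = L / cycle = 16000 / 5.16716e-05 = 310 Mbps.

310 Mbps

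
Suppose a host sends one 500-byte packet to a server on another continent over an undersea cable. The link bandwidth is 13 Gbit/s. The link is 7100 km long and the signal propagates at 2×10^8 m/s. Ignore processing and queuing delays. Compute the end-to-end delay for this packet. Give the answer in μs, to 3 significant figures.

35500 μs

L = 500 × 8 = 4000 bits.
Transmission delay = L/R = 4000 / 13000000000 = 0.307692 μs.
Propagation delay = d/s = 7100000 m / 200000000 m/s = 35500 μs.
Total = 35500 μs.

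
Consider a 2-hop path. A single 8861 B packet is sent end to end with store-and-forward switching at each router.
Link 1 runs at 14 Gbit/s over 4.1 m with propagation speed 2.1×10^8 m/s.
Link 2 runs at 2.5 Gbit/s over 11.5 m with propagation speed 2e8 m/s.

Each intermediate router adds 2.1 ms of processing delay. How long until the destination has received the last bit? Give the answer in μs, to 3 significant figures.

2130 μs

L = 8861 × 8 = 70888 bits.
Transmission delays (L/R per hop): 5.06343, 28.3552 μs; sum = 33.4186 μs.
Propagation delays (d/s per hop): 0.0195238, 0.0575 μs; sum = 0.0770238 μs.
Processing at 1 router(s): 1 × 2.1 ms = 2100 μs.
End-to-end = 2130 μs.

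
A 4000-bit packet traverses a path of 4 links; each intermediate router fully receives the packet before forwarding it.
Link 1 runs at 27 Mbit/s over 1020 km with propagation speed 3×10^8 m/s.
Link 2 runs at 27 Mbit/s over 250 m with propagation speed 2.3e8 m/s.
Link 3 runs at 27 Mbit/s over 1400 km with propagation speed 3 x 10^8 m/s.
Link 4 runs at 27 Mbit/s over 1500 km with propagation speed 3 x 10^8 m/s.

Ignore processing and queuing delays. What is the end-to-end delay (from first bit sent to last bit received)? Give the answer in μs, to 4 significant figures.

Transmission delay per hop = L/R = 4000/27000000 = 148.148 μs; 4 hops → 592.593 μs.
Propagation delays (d/s per hop): 3400, 1.08696, 4666.67, 5000 μs; sum = 13067.8 μs.
End-to-end = 13660 μs.

13660 μs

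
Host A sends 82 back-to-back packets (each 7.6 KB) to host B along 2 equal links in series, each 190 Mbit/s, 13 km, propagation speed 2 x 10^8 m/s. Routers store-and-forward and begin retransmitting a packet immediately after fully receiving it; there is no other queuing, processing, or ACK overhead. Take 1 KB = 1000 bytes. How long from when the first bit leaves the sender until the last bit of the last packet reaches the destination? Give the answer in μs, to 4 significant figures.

26690 μs

Per-hop transmission t_tx = L/R = 60800/190000000 = 320 μs.
Per-hop propagation t_prop = 13000/200000000 = 65 μs.
Pipeline fill: first packet needs 2·t_tx to clear all hops; remaining 81 packets each add one t_tx.
Total = (2+82-1)·t_tx + 2·t_prop = 83·320 + 2·65 = 26690 μs.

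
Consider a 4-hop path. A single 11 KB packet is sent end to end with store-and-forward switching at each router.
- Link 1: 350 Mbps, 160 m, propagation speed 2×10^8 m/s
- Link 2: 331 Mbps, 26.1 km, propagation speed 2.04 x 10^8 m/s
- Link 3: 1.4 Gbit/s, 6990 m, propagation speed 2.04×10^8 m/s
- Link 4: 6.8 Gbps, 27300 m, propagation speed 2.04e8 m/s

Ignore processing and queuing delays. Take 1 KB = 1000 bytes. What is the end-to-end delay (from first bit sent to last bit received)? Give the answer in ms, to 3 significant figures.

L = 88000 bits.
Transmission delays (L/R per hop): 0.251429, 0.265861, 0.0628571, 0.0129412 ms; sum = 0.593088 ms.
Propagation delays (d/s per hop): 0.0008, 0.127941, 0.0342647, 0.133824 ms; sum = 0.296829 ms.
End-to-end = 0.890 ms.

0.890 ms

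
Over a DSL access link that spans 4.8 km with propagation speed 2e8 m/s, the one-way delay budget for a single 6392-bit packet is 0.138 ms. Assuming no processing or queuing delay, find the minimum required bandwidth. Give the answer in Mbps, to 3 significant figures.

Propagation delay = 4800 / 200000000 = 0.024 ms.
Transmission budget = 0.138 − 0.024 = 0.114 ms.
R ≥ L / t_tx = 6392 bits / 0.000114 s = 56.1 Mbps.

56.1 Mbps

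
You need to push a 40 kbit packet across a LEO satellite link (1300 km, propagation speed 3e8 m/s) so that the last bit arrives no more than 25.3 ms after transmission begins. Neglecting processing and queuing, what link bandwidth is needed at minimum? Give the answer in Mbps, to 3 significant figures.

1.91 Mbps

Propagation delay = 1300000 / 300000000 = 4.33333 ms.
Transmission budget = 25.3 − 4.33333 = 20.9667 ms.
R ≥ L / t_tx = 40000 bits / 0.0209667 s = 1.91 Mbps.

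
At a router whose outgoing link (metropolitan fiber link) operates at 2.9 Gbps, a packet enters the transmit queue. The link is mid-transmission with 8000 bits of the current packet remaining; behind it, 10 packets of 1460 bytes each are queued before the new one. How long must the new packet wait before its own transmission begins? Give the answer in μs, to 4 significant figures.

Each queued packet: L/R = 11680/2900000000 = 4.02759 μs.
10 queued → 40.2759 μs.
Plus remaining 8000 bits of current packet: 2.75862 μs.
Queuing delay = 43.03 μs.

43.03 μs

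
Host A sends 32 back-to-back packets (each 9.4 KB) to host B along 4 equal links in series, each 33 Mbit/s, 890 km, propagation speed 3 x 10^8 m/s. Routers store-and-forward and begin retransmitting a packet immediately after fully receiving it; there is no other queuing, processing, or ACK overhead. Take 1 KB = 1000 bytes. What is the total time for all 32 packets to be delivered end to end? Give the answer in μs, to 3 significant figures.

91600 μs

Per-hop transmission t_tx = L/R = 75200/33000000 = 2278.79 μs.
Per-hop propagation t_prop = 890000/300000000 = 2966.67 μs.
Pipeline fill: first packet needs 4·t_tx to clear all hops; remaining 31 packets each add one t_tx.
Total = (4+32-1)·t_tx + 4·t_prop = 35·2278.79 + 4·2966.67 = 91600 μs.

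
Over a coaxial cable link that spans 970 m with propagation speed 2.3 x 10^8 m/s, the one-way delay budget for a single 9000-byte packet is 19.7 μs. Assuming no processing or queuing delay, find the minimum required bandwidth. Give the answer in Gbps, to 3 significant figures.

L = 72000 bits.
Propagation delay = 970 / 2.3e+08 = 4.21739 μs.
Transmission budget = 19.7 − 4.21739 = 15.4826 μs.
R ≥ L / t_tx = 72000 bits / 1.54826e-05 s = 4.65 Gbps.

4.65 Gbps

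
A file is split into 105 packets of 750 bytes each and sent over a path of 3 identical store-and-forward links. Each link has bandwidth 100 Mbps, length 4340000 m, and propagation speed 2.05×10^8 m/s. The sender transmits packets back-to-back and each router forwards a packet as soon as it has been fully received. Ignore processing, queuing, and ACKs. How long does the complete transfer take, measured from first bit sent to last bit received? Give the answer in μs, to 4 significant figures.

69930 μs

Per-hop transmission t_tx = L/R = 6000/100000000 = 60 μs.
Per-hop propagation t_prop = 4340000/2.05e+08 = 21170.7 μs.
Pipeline fill: first packet needs 3·t_tx to clear all hops; remaining 104 packets each add one t_tx.
Total = (3+105-1)·t_tx + 3·t_prop = 107·60 + 3·21170.7 = 69930 μs.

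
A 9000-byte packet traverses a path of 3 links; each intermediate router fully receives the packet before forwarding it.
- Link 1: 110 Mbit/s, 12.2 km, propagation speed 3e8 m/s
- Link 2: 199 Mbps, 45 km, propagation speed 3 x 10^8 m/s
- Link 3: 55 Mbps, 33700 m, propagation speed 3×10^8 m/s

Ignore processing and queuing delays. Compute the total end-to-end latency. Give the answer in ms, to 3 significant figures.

L = 9000 × 8 = 72000 bits.
Transmission delays (L/R per hop): 0.654545, 0.361809, 1.30909 ms; sum = 2.32545 ms.
Propagation delays (d/s per hop): 0.0406667, 0.15, 0.112333 ms; sum = 0.303 ms.
End-to-end = 2.63 ms.

2.63 ms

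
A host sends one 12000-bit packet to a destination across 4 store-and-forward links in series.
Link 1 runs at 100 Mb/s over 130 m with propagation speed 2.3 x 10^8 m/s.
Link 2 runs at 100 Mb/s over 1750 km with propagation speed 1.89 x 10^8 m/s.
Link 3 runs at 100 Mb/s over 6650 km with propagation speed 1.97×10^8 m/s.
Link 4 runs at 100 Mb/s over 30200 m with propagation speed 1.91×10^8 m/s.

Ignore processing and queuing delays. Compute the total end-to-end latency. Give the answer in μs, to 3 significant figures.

43700 μs

Transmission delay per hop = L/R = 12000/100000000 = 120 μs; 4 hops → 480 μs.
Propagation delays (d/s per hop): 0.565217, 9259.26, 33756.3, 158.115 μs; sum = 43174.3 μs.
End-to-end = 43700 μs.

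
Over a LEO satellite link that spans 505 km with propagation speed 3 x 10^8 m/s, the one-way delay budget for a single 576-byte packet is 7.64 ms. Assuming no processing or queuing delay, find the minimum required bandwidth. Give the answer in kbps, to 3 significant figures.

774 kbps

L = 4608 bits.
Propagation delay = 505000 / 300000000 = 1.68333 ms.
Transmission budget = 7.64 − 1.68333 = 5.95667 ms.
R ≥ L / t_tx = 4608 bits / 0.00595667 s = 774 kbps.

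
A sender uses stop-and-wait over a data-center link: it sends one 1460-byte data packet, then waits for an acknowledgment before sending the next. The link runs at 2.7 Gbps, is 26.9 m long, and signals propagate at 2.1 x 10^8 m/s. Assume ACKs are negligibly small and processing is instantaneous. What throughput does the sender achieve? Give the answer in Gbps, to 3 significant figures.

t_tx = L/R = 11680/2700000000 = 4.32593e-06 s.
t_prop = 26.9/210000000 = 1.28095e-07 s; RTT = 2.5619e-07 s.
Cycle = t_tx + RTT = 4.58212e-06 s.
Throughput = L / cycle = 11680 / 4.58212e-06 = 2.55 Gbps.

2.55 Gbps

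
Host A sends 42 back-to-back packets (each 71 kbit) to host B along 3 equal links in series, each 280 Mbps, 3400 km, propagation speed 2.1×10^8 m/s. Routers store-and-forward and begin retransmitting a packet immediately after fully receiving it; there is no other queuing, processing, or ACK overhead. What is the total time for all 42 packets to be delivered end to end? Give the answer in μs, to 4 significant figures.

59730 μs

Per-hop transmission t_tx = L/R = 71000/280000000 = 253.571 μs.
Per-hop propagation t_prop = 3400000/210000000 = 16190.5 μs.
Pipeline fill: first packet needs 3·t_tx to clear all hops; remaining 41 packets each add one t_tx.
Total = (3+42-1)·t_tx + 3·t_prop = 44·253.571 + 3·16190.5 = 59730 μs.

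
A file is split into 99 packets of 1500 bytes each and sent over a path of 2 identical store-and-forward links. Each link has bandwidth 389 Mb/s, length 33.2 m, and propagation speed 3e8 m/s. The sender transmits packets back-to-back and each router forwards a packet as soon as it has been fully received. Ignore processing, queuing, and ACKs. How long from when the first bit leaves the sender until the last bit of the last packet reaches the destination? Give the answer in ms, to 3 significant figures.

Per-hop transmission t_tx = L/R = 12000/389000000 = 0.0308483 ms.
Per-hop propagation t_prop = 33.2/300000000 = 0.000110667 ms.
Pipeline fill: first packet needs 2·t_tx to clear all hops; remaining 98 packets each add one t_tx.
Total = (2+99-1)·t_tx + 2·t_prop = 100·0.0308483 + 2·0.000110667 = 3.09 ms.

3.09 ms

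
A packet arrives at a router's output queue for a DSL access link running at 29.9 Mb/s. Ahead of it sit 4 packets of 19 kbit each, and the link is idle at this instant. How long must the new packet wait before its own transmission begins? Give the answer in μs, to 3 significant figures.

Each queued packet: L/R = 19000/29900000 = 635.452 μs.
4 queued → 2541.81 μs.
Queuing delay = 2540 μs.

2540 μs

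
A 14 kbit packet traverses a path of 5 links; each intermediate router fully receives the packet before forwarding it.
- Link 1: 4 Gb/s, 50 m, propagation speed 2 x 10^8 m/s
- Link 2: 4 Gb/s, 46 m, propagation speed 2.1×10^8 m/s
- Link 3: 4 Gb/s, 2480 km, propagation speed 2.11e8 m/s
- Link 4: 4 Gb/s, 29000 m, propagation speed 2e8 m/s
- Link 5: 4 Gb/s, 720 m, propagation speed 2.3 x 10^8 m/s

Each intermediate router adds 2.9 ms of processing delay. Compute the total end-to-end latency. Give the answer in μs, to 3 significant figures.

L = 14000 bits.
Transmission delay per hop = L/R = 14000/4000000000 = 3.5 μs; 5 hops → 17.5 μs.
Propagation delays (d/s per hop): 0.25, 0.219048, 11753.6, 145, 3.13043 μs; sum = 11902.2 μs.
Processing at 4 router(s): 4 × 2.9 ms = 11600 μs.
End-to-end = 23500 μs.

23500 μs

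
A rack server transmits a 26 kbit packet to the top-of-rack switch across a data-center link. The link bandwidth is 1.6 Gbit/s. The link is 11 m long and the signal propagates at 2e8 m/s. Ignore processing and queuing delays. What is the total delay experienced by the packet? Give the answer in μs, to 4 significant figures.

16.31 μs

L = 26000 bits.
Transmission delay = L/R = 26000 / 1600000000 = 16.25 μs.
Propagation delay = d/s = 11 m / 200000000 m/s = 0.055 μs.
Total = 16.31 μs.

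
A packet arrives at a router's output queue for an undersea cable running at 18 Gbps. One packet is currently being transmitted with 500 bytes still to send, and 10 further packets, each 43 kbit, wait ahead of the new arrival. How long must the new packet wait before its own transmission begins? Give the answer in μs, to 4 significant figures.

24.11 μs

Each queued packet: L/R = 43000/18000000000 = 2.38889 μs.
10 queued → 23.8889 μs.
Plus remaining 4000 bits of current packet: 0.222222 μs.
Queuing delay = 24.11 μs.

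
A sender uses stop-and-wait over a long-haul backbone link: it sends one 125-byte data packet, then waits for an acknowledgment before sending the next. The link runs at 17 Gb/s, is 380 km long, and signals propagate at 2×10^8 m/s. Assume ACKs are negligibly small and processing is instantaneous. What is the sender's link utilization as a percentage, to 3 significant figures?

0.00155 %

t_tx = L/R = 1000/17000000000 = 5.88235e-08 s.
t_prop = 380000/200000000 = 0.0019 s; RTT = 0.0038 s.
Cycle = t_tx + RTT = 0.00380006 s.
Utilization = t_tx / cycle = 5.88235e-08/0.00380006 = 0.00155 %.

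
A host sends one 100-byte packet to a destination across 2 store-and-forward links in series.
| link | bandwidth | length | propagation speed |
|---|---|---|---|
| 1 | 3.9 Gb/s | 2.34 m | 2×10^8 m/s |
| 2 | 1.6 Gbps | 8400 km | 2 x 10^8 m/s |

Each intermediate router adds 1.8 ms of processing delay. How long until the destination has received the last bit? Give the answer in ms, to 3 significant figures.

L = 100 × 8 = 800 bits.
Transmission delays (L/R per hop): 0.000205128, 0.0005 ms; sum = 0.000705128 ms.
Propagation delays (d/s per hop): 1.17e-05, 42 ms; sum = 42 ms.
Processing at 1 router(s): 1 × 1.8 ms = 1.8 ms.
End-to-end = 43.8 ms.

43.8 ms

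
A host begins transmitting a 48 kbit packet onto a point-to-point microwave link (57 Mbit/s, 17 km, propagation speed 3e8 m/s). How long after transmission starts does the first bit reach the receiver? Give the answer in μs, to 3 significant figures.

First bit experiences only propagation delay: d/s = 17000/300000000 = 56.7 μs.

56.7 μs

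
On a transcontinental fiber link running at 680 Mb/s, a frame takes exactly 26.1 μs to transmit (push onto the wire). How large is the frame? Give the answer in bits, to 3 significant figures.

17700 bits

L = R × t_tx = 680000000 b/s × 2.61e-05 s = 17748 bits.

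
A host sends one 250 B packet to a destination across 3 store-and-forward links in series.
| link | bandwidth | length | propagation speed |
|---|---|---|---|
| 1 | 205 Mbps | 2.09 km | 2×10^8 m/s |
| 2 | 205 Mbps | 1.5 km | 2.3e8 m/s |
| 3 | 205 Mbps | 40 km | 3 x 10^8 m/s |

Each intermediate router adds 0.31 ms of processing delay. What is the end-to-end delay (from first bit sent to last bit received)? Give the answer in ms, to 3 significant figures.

0.800 ms

L = 250 × 8 = 2000 bits.
Transmission delay per hop = L/R = 2000/205000000 = 0.0097561 ms; 3 hops → 0.0292683 ms.
Propagation delays (d/s per hop): 0.01045, 0.00652174, 0.133333 ms; sum = 0.150305 ms.
Processing at 2 router(s): 2 × 0.31 ms = 0.62 ms.
End-to-end = 0.800 ms.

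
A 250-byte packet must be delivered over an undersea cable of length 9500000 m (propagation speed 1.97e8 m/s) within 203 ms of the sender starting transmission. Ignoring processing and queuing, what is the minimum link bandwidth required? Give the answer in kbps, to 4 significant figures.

12.92 kbps

L = 2000 bits.
Propagation delay = 9500000 / 197000000 = 48.2234 ms.
Transmission budget = 203 − 48.2234 = 154.777 ms.
R ≥ L / t_tx = 2000 bits / 0.154777 s = 12.92 kbps.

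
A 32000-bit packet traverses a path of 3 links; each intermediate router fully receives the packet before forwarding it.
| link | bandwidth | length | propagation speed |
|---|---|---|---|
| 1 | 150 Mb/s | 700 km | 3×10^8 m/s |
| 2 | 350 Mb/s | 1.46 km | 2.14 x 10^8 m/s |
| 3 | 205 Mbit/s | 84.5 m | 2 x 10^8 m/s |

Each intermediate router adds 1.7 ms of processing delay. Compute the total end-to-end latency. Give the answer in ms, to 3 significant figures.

6.20 ms

Transmission delays (L/R per hop): 0.213333, 0.0914286, 0.156098 ms; sum = 0.460859 ms.
Propagation delays (d/s per hop): 2.33333, 0.00682243, 0.0004225 ms; sum = 2.34058 ms.
Processing at 2 router(s): 2 × 1.7 ms = 3.4 ms.
End-to-end = 6.20 ms.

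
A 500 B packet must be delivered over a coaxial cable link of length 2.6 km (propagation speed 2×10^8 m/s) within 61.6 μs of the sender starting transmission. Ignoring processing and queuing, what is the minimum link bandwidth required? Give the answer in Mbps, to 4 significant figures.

82.30 Mbps

L = 4000 bits.
Propagation delay = 2600 / 200000000 = 13 μs.
Transmission budget = 61.6 − 13 = 48.6 μs.
R ≥ L / t_tx = 4000 bits / 4.86e-05 s = 82.30 Mbps.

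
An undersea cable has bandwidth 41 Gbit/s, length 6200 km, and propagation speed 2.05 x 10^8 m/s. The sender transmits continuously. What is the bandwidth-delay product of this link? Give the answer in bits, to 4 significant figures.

1240000000 bits

Propagation delay = 6200000 / 2.05e+08 = 0.0302439 s.
BDP = R × t_prop = 41000000000 × 0.0302439 = 1240000000 bits.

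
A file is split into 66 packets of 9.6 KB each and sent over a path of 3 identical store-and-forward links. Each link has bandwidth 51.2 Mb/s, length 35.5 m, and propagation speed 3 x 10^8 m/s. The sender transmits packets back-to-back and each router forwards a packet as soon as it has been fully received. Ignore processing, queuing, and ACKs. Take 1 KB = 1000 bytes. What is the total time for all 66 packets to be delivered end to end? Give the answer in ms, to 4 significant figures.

102.0 ms

Per-hop transmission t_tx = L/R = 76800/51200000 = 1.5 ms.
Per-hop propagation t_prop = 35.5/300000000 = 0.000118333 ms.
Pipeline fill: first packet needs 3·t_tx to clear all hops; remaining 65 packets each add one t_tx.
Total = (3+66-1)·t_tx + 3·t_prop = 68·1.5 + 3·0.000118333 = 102.0 ms.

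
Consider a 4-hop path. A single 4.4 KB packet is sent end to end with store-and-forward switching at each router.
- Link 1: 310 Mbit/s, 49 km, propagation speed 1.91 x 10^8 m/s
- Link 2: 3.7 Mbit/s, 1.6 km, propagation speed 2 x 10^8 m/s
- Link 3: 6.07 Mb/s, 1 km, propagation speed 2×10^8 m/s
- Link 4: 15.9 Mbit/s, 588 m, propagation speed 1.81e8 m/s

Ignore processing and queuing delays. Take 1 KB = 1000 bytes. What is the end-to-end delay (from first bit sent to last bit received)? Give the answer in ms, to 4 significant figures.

17.91 ms

L = 35200 bits.
Transmission delays (L/R per hop): 0.113548, 9.51351, 5.79901, 2.21384 ms; sum = 17.6399 ms.
Propagation delays (d/s per hop): 0.256545, 0.008, 0.005, 0.00324862 ms; sum = 0.272793 ms.
End-to-end = 17.91 ms.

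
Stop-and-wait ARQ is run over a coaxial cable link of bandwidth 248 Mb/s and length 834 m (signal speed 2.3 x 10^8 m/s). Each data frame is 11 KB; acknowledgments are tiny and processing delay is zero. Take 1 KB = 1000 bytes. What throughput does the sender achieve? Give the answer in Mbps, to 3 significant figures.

243 Mbps

t_tx = L/R = 88000/248000000 = 0.000354839 s.
t_prop = 834/2.3e+08 = 3.62609e-06 s; RTT = 7.25217e-06 s.
Cycle = t_tx + RTT = 0.000362091 s.
Throughput = L / cycle = 88000 / 0.000362091 = 243 Mbps.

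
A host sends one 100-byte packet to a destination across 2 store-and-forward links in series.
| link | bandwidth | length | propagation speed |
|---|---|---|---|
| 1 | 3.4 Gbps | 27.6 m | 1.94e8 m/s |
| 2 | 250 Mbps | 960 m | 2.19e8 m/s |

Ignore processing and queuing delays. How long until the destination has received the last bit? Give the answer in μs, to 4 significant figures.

L = 100 × 8 = 800 bits.
Transmission delays (L/R per hop): 0.235294, 3.2 μs; sum = 3.43529 μs.
Propagation delays (d/s per hop): 0.142268, 4.38356 μs; sum = 4.52583 μs.
End-to-end = 7.961 μs.

7.961 μs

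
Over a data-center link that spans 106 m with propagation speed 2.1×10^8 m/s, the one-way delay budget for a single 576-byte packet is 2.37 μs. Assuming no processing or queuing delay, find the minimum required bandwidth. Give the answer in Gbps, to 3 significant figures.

2.47 Gbps

L = 4608 bits.
Propagation delay = 106 / 210000000 = 0.504762 μs.
Transmission budget = 2.37 − 0.504762 = 1.86524 μs.
R ≥ L / t_tx = 4608 bits / 1.86524e-06 s = 2.47 Gbps.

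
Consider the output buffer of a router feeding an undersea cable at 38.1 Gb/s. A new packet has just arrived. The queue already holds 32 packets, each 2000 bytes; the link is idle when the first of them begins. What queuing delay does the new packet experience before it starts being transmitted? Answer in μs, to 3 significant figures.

13.4 μs

Each queued packet: L/R = 16000/38100000000 = 0.419948 μs.
32 queued → 13.4383 μs.
Queuing delay = 13.4 μs.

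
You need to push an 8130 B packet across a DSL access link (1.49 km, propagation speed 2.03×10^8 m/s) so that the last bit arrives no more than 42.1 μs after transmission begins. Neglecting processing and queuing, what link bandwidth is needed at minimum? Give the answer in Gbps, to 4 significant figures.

L = 65040 bits.
Propagation delay = 1490 / 2.03e+08 = 7.3399 μs.
Transmission budget = 42.1 − 7.3399 = 34.7601 μs.
R ≥ L / t_tx = 65040 bits / 3.47601e-05 s = 1.871 Gbps.

1.871 Gbps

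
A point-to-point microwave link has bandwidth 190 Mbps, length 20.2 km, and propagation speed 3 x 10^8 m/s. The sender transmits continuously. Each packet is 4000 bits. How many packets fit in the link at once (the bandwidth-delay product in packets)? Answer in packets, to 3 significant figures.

Propagation delay = 20200 / 300000000 = 6.73333e-05 s.
BDP = R × t_prop = 190000000 × 6.73333e-05 = 12793.3 bits.
In packets of 4000 bits: 3.20 packets.

3.20 packets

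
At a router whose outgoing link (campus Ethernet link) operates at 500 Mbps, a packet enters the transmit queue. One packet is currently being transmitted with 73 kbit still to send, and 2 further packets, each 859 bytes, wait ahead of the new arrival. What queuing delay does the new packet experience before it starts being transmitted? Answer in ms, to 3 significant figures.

Each queued packet: L/R = 6872/500000000 = 0.013744 ms.
2 queued → 0.027488 ms.
Plus remaining 73000 bits of current packet: 0.146 ms.
Queuing delay = 0.173 ms.

0.173 ms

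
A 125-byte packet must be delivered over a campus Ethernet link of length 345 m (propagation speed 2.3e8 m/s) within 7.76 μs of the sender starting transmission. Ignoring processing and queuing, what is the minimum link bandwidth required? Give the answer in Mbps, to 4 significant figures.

L = 1000 bits.
Propagation delay = 345 / 2.3e+08 = 1.5 μs.
Transmission budget = 7.76 − 1.5 = 6.26 μs.
R ≥ L / t_tx = 1000 bits / 6.26e-06 s = 159.7 Mbps.

159.7 Mbps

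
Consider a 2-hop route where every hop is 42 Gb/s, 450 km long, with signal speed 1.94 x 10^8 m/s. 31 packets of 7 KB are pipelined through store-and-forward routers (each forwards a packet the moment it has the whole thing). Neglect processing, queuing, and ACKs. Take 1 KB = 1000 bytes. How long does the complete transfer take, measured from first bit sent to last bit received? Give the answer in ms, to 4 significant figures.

4.682 ms

Per-hop transmission t_tx = L/R = 56000/42000000000 = 0.00133333 ms.
Per-hop propagation t_prop = 450000/194000000 = 2.31959 ms.
Pipeline fill: first packet needs 2·t_tx to clear all hops; remaining 30 packets each add one t_tx.
Total = (2+31-1)·t_tx + 2·t_prop = 32·0.00133333 + 2·2.31959 = 4.682 ms.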